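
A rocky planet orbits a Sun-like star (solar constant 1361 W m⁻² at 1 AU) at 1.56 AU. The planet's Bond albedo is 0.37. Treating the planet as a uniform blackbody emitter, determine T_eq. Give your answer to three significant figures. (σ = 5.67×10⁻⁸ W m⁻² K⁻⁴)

Flux at 1.56 AU: S = 1361/1.56² = 559 W m⁻².
Energy balance: absorbed = emitted ⇒ πR²·S(1−A) = 4πR²·σT_eq⁴, so T_eq⁴ = S(1−A)/(4σ).
T_eq = [559 × 0.63 / (4 × 5.67×10⁻⁸)]^(1/4) = (1.55×10⁹)^(1/4) = 199 K.

T_eq ≈ 199 K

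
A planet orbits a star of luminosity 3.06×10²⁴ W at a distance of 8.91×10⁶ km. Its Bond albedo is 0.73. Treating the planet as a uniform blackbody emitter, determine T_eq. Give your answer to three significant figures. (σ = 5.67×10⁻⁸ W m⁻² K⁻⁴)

d = 8.91×10⁶ km = 8.91×10⁹ m.
Flux: S = L/(4πd²) = 3.06×10²⁴/(4π×(8.91×10⁹)²) = 3070 W m⁻².
Energy balance: absorbed = emitted ⇒ πR²·S(1−A) = 4πR²·σT_eq⁴, so T_eq⁴ = S(1−A)/(4σ).
T_eq = [3070 × 0.27 / (4 × 5.67×10⁻⁸)]^(1/4) = (3.65×10⁹)^(1/4) = 246 K.

T_eq ≈ 246 K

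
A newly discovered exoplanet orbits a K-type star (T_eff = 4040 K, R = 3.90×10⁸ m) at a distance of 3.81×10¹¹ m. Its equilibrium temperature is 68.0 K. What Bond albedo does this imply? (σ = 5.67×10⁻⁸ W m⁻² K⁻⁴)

A ≈ 0.69

L = 4πR_⋆²σT_⋆⁴ = 4π(3.90×10⁸)² × 5.67×10⁻⁸ × (4040)⁴ = 2.89×10²⁵ W.
S = L/(4πd²) = 15.8 W m⁻².
From T_eq⁴ = S(1−A)/(4σ): 1−A = 4σT_eq⁴/S.
1−A = 4 × 5.67×10⁻⁸ × (68.0)⁴ / 15.8 = 0.306.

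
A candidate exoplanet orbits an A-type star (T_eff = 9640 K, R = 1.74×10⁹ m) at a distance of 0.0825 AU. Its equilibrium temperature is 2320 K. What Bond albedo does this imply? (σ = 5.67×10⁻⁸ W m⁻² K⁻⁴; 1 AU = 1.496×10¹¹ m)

A ≈ 0.32

d = 0.0825 AU = 1.23×10¹⁰ m.
L = 4πR_⋆²σT_⋆⁴ = 4π(1.74×10⁹)² × 5.67×10⁻⁸ × (9640)⁴ = 1.86×10²⁸ W.
S = L/(4πd²) = 9.73×10⁶ W m⁻².
From T_eq⁴ = S(1−A)/(4σ): 1−A = 4σT_eq⁴/S.
1−A = 4 × 5.67×10⁻⁸ × (2320)⁴ / 9.73×10⁶ = 0.675.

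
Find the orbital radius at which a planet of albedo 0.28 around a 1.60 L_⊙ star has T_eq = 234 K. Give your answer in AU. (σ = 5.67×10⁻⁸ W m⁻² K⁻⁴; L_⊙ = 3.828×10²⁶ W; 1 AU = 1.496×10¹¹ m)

L = 1.60 × 3.828×10²⁶ = 6.12×10²⁶ W.
From T_eq⁴ = L(1−A)/(16πσd²): d = √[L(1−A)/(16πσT_eq⁴)].
d = √[6.12×10²⁶ × 0.72 / (16π × 5.67×10⁻⁸ × (234)⁴)] = 2.27×10¹¹ m = 1.52 AU.

d ≈ 1.52 AU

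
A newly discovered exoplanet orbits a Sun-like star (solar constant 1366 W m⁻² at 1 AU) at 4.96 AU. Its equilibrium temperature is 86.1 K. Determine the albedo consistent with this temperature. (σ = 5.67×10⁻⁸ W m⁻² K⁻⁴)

A ≈ 0.78

Flux at 4.96 AU: S = 1366/4.96² = 55.5 W m⁻².
From T_eq⁴ = S(1−A)/(4σ): 1−A = 4σT_eq⁴/S.
1−A = 4 × 5.67×10⁻⁸ × (86.1)⁴ / 55.5 = 0.224.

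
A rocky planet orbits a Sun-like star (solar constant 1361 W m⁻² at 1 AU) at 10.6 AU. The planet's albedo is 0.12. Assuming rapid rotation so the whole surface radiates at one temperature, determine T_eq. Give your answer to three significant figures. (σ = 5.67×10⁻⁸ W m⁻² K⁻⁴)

Flux at 10.6 AU: S = 1361/10.6² = 12.1 W m⁻².
Energy balance: absorbed = emitted ⇒ πR²·S(1−A) = 4πR²·σT_eq⁴, so T_eq⁴ = S(1−A)/(4σ).
T_eq = [12.1 × 0.88 / (4 × 5.67×10⁻⁸)]^(1/4) = (4.70×10⁷)^(1/4) = 82.8 K.

T_eq ≈ 82.8 K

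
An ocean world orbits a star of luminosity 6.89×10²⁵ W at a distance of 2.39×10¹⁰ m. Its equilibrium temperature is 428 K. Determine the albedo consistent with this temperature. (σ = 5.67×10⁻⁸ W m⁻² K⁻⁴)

A ≈ 0.21

Flux: S = L/(4πd²) = 6.89×10²⁵/(4π×(2.39×10¹⁰)²) = 9600 W m⁻².
From T_eq⁴ = S(1−A)/(4σ): 1−A = 4σT_eq⁴/S.
1−A = 4 × 5.67×10⁻⁸ × (428)⁴ / 9600 = 0.793.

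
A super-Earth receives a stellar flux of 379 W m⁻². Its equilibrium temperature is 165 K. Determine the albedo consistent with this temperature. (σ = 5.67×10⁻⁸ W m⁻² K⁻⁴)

From T_eq⁴ = S(1−A)/(4σ): 1−A = 4σT_eq⁴/S.
1−A = 4 × 5.67×10⁻⁸ × (165)⁴ / 379 = 0.444.

A ≈ 0.56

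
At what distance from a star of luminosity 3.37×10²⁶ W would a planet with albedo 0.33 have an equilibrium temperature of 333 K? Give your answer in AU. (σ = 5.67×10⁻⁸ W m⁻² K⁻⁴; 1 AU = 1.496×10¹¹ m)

d ≈ 0.537 AU

From T_eq⁴ = L(1−A)/(16πσd²): d = √[L(1−A)/(16πσT_eq⁴)].
d = √[3.37×10²⁶ × 0.67 / (16π × 5.67×10⁻⁸ × (333)⁴)] = 8.03×10¹⁰ m = 0.537 AU.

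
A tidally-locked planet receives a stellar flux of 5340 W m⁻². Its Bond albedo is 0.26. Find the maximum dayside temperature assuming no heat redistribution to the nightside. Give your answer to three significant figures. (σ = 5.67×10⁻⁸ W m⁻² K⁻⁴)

T_ss ≈ 514 K

With no redistribution each surface element balances locally: S(1−A) = σT⁴.
T = [5340 × 0.74 / 5.67×10⁻⁸]^(1/4) = (6.97×10¹⁰)^(1/4) = 514 K.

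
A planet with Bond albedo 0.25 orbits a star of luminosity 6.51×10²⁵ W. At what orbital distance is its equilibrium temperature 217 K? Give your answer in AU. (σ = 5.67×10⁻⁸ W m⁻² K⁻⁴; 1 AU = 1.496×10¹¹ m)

From T_eq⁴ = L(1−A)/(16πσd²): d = √[L(1−A)/(16πσT_eq⁴)].
d = √[6.51×10²⁵ × 0.75 / (16π × 5.67×10⁻⁸ × (217)⁴)] = 8.79×10¹⁰ m = 0.588 AU.

d ≈ 0.588 AU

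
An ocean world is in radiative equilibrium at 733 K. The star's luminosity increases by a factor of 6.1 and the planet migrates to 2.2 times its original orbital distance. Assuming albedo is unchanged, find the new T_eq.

T_eq ∝ L^(1/4) · d^(−1/2).
T′ = 733 × 6.1^(1/4) / 2.2^(1/2) = 777 K.

T_eq ≈ 777 K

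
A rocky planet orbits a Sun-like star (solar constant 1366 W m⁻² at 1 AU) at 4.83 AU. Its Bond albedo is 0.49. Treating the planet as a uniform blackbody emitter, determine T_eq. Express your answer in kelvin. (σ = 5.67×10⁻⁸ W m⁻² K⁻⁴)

T_eq ≈ 107 K

Flux at 4.83 AU: S = 1366/4.83² = 58.6 W m⁻².
Energy balance: absorbed = emitted ⇒ πR²·S(1−A) = 4πR²·σT_eq⁴, so T_eq⁴ = S(1−A)/(4σ).
T_eq = [58.6 × 0.51 / (4 × 5.67×10⁻⁸)]^(1/4) = (1.32×10⁸)^(1/4) = 107 K.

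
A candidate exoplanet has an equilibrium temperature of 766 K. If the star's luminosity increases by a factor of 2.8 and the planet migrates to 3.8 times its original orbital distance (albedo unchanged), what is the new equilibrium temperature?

T_eq ∝ L^(1/4) · d^(−1/2).
T′ = 766 × 2.8^(1/4) / 3.8^(1/2) = 508 K.

T_eq ≈ 508 K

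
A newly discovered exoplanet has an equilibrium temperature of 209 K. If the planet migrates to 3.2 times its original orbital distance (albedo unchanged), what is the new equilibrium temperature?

T_eq ∝ L^(1/4) · d^(−1/2).
T′ = 209 / 3.2^(1/2) = 117 K.

T_eq ≈ 117 K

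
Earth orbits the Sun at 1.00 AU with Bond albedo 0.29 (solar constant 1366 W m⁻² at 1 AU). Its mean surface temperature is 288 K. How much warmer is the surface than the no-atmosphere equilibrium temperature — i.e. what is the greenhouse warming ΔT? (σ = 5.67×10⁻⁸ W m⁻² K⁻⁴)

S = 1366/1.00² = 1366 W m⁻².
T_eq = [S(1−A)/(4σ)]^(1/4) = [1366×0.71/(4×5.67×10⁻⁸)]^(1/4) = 255.7 K.
ΔT = T_surf − T_eq = 288 − 255.7.

ΔT ≈ 32.3 K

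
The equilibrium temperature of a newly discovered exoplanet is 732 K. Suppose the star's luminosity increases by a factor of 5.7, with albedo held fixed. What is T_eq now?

T_eq ≈ 1130 K

T_eq ∝ L^(1/4) · d^(−1/2).
T′ = 732 × 5.7^(1/4) = 1130 K.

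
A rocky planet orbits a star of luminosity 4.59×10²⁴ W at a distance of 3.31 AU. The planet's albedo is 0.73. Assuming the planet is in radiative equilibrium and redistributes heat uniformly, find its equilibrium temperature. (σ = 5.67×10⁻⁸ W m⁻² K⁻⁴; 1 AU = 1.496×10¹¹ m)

T_eq ≈ 36.5 K

d = 3.31 AU = 4.95×10¹¹ m.
Flux: S = L/(4πd²) = 4.59×10²⁴/(4π×(4.95×10¹¹)²) = 1.49 W m⁻².
Energy balance: absorbed = emitted ⇒ πR²·S(1−A) = 4πR²·σT_eq⁴, so T_eq⁴ = S(1−A)/(4σ).
T_eq = [1.49 × 0.27 / (4 × 5.67×10⁻⁸)]^(1/4) = (1.77×10⁶)^(1/4) = 36.5 K.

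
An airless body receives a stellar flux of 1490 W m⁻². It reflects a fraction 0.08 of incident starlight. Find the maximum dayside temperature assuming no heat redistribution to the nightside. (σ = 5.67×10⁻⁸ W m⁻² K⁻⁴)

With no redistribution each surface element balances locally: S(1−A) = σT⁴.
T = [1490 × 0.92 / 5.67×10⁻⁸]^(1/4) = (2.42×10¹⁰)^(1/4) = 394 K.

T_ss ≈ 394 K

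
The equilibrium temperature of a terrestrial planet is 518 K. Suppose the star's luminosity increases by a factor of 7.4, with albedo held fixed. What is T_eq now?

T_eq ≈ 854 K

T_eq ∝ L^(1/4) · d^(−1/2).
T′ = 518 × 7.4^(1/4) = 854 K.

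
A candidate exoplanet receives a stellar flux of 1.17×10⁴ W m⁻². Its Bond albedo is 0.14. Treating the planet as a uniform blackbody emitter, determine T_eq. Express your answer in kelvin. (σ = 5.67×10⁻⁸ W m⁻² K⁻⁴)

T_eq ≈ 459 K

Energy balance: absorbed = emitted ⇒ πR²·S(1−A) = 4πR²·σT_eq⁴, so T_eq⁴ = S(1−A)/(4σ).
T_eq = [1.17×10⁴ × 0.86 / (4 × 5.67×10⁻⁸)]^(1/4) = (4.44×10¹⁰)^(1/4) = 459 K.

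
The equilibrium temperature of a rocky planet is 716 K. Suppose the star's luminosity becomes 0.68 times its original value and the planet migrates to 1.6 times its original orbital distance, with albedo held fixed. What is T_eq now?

T_eq ∝ L^(1/4) · d^(−1/2).
T′ = 716 × 0.68^(1/4) / 1.6^(1/2) = 514 K.

T_eq ≈ 514 K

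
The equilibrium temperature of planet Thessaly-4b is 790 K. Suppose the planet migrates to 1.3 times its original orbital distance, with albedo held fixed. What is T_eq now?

T_eq ≈ 693 K

T_eq ∝ L^(1/4) · d^(−1/2).
T′ = 790 / 1.3^(1/2) = 693 K.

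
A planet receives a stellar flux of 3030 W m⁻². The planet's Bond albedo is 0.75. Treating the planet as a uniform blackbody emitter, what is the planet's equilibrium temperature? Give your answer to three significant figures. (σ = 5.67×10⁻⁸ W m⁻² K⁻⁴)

Energy balance: absorbed = emitted ⇒ πR²·S(1−A) = 4πR²·σT_eq⁴, so T_eq⁴ = S(1−A)/(4σ).
T_eq = [3030 × 0.25 / (4 × 5.67×10⁻⁸)]^(1/4) = (3.34×10⁹)^(1/4) = 240 K.

T_eq ≈ 240 K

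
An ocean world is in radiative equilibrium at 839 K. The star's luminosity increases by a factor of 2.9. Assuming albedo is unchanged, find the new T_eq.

T_eq ≈ 1090 K

T_eq ∝ L^(1/4) · d^(−1/2).
T′ = 839 × 2.9^(1/4) = 1090 K.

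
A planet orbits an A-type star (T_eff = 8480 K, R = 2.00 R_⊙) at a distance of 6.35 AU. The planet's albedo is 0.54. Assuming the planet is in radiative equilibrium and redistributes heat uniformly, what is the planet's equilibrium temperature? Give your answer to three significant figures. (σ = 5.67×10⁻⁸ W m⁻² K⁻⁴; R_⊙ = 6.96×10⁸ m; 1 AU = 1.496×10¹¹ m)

R_⋆ = 2.00 × 6.96×10⁸ = 1.39×10⁹ m.
d = 6.35 AU = 9.50×10¹¹ m.
L = 4πR_⋆²σT_⋆⁴ = 4π(1.39×10⁹)² × 5.67×10⁻⁸ × (8480)⁴ = 7.14×10²⁷ W.
S = L/(4πd²) = 630 W m⁻².
Energy balance: absorbed = emitted ⇒ πR²·S(1−A) = 4πR²·σT_eq⁴, so T_eq⁴ = S(1−A)/(4σ).
T_eq = [630 × 0.46 / (4 × 5.67×10⁻⁸)]^(1/4) = (1.28×10⁹)^(1/4) = 189 K.

T_eq ≈ 189 K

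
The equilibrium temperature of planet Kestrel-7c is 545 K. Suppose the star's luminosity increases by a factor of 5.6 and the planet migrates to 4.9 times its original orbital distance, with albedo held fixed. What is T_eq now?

T_eq ∝ L^(1/4) · d^(−1/2).
T′ = 545 × 5.6^(1/4) / 4.9^(1/2) = 379 K.

T_eq ≈ 379 K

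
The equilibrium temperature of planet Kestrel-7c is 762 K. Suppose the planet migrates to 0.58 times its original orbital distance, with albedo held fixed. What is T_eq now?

T_eq ≈ 1000 K

T_eq ∝ L^(1/4) · d^(−1/2).
T′ = 762 / 0.58^(1/2) = 1000 K.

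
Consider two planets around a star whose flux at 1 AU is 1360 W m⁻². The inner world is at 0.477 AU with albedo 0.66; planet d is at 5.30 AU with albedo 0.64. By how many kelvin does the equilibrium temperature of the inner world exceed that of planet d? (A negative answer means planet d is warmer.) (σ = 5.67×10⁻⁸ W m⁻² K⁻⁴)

ΔT ≈ 214.0 K

T_eq = [S₀(1−A)/(4σd²)]^(1/4), so T ∝ (1−A)^(1/4) / √d.
T₁ = [1360×0.34/(4×5.67×10⁻⁸×0.477²)]^(1/4) = 307.67 K.
T₂ = [1360×0.36/(4×5.67×10⁻⁸×5.30²)]^(1/4) = 93.63 K.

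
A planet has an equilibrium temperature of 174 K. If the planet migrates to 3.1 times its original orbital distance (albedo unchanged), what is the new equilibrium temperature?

T_eq ≈ 98.8 K

T_eq ∝ L^(1/4) · d^(−1/2).
T′ = 174 / 3.1^(1/2) = 98.8 K.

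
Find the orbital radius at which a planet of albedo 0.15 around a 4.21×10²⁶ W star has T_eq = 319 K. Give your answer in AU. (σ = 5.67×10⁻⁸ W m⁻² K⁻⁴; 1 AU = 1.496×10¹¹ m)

From T_eq⁴ = L(1−A)/(16πσd²): d = √[L(1−A)/(16πσT_eq⁴)].
d = √[4.21×10²⁶ × 0.85 / (16π × 5.67×10⁻⁸ × (319)⁴)] = 1.10×10¹¹ m = 0.736 AU.

d ≈ 0.736 AU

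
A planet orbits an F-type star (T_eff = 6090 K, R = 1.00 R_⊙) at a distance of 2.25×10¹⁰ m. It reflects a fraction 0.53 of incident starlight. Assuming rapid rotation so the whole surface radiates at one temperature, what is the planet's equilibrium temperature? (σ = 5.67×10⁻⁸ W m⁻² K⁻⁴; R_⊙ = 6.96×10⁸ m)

T_eq ≈ 627 K

R_⋆ = 1.00 × 6.96×10⁸ = 6.96×10⁸ m.
L = 4πR_⋆²σT_⋆⁴ = 4π(6.96×10⁸)² × 5.67×10⁻⁸ × (6090)⁴ = 4.75×10²⁶ W.
S = L/(4πd²) = 7.46×10⁴ W m⁻².
Energy balance: absorbed = emitted ⇒ πR²·S(1−A) = 4πR²·σT_eq⁴, so T_eq⁴ = S(1−A)/(4σ).
T_eq = [7.46×10⁴ × 0.47 / (4 × 5.67×10⁻⁸)]^(1/4) = (1.55×10¹¹)^(1/4) = 627 K.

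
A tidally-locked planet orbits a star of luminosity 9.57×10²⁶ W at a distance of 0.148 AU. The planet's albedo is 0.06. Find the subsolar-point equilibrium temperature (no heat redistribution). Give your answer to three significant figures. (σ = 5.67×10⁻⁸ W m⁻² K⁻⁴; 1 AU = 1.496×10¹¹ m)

T_ss ≈ 1270 K

d = 0.148 AU = 2.21×10¹⁰ m.
Flux: S = L/(4πd²) = 9.57×10²⁶/(4π×(2.21×10¹⁰)²) = 1.55×10⁵ W m⁻².
At the subsolar point the surface absorbs S(1−A) and emits σT⁴ per unit area — no factor of 4, since only the local patch is in balance.
T = [1.55×10⁵ × 0.94 / 5.67×10⁻⁸]^(1/4) = (2.58×10¹²)^(1/4) = 1270 K.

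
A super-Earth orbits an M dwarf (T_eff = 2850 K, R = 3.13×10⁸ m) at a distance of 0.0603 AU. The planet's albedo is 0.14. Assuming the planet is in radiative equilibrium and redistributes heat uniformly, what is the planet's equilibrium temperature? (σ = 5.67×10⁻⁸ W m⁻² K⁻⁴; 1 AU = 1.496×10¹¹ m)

T_eq ≈ 361 K

d = 0.0603 AU = 9.02×10⁹ m.
L = 4πR_⋆²σT_⋆⁴ = 4π(3.13×10⁸)² × 5.67×10⁻⁸ × (2850)⁴ = 4.61×10²⁴ W.
S = L/(4πd²) = 4500 W m⁻².
Energy balance: absorbed = emitted ⇒ πR²·S(1−A) = 4πR²·σT_eq⁴, so T_eq⁴ = S(1−A)/(4σ).
T_eq = [4500 × 0.86 / (4 × 5.67×10⁻⁸)]^(1/4) = (1.71×10¹⁰)^(1/4) = 361 K.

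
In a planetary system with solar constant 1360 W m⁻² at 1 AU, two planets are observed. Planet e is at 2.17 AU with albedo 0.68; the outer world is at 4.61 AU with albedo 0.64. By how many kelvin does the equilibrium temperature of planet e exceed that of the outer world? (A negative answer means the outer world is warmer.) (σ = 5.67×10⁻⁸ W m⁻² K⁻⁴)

T_eq = [S₀(1−A)/(4σd²)]^(1/4), so T ∝ (1−A)^(1/4) / √d.
T₁ = [1360×0.32/(4×5.67×10⁻⁸×2.17²)]^(1/4) = 142.08 K.
T₂ = [1360×0.36/(4×5.67×10⁻⁸×4.61²)]^(1/4) = 100.39 K.

ΔT ≈ 41.7 K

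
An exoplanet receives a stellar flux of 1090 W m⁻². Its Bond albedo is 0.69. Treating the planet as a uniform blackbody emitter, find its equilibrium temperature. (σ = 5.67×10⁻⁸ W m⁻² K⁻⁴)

Energy balance: absorbed = emitted ⇒ πR²·S(1−A) = 4πR²·σT_eq⁴, so T_eq⁴ = S(1−A)/(4σ).
T_eq = [1090 × 0.31 / (4 × 5.67×10⁻⁸)]^(1/4) = (1.49×10⁹)^(1/4) = 196 K.

T_eq ≈ 196 K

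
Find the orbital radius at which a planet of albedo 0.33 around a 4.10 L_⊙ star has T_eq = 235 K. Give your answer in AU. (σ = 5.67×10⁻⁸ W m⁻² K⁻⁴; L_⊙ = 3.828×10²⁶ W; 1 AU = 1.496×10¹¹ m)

d ≈ 2.32 AU

L = 4.10 × 3.828×10²⁶ = 1.57×10²⁷ W.
From T_eq⁴ = L(1−A)/(16πσd²): d = √[L(1−A)/(16πσT_eq⁴)].
d = √[1.57×10²⁷ × 0.67 / (16π × 5.67×10⁻⁸ × (235)⁴)] = 3.48×10¹¹ m = 2.32 AU.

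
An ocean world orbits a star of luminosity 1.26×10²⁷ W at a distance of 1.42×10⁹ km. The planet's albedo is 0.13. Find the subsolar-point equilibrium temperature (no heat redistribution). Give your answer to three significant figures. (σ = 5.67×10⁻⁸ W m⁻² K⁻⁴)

d = 1.42×10⁹ km = 1.42×10¹² m.
Flux: S = L/(4πd²) = 1.26×10²⁷/(4π×(1.42×10¹²)²) = 49.7 W m⁻².
At the subsolar point the surface absorbs S(1−A) and emits σT⁴ per unit area — no factor of 4, since only the local patch is in balance.
T = [49.7 × 0.87 / 5.67×10⁻⁸]^(1/4) = (7.63×10⁸)^(1/4) = 166 K.

T_ss ≈ 166 K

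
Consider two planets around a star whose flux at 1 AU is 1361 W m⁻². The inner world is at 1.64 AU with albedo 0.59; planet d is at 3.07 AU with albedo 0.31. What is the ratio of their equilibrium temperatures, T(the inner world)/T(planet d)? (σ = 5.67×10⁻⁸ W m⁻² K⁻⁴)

T_eq = [S₀(1−A)/(4σd²)]^(1/4), so T ∝ (1−A)^(1/4) / √d.
T₁ = [1361×0.41/(4×5.67×10⁻⁸×1.64²)]^(1/4) = 173.91 K.
T₂ = [1361×0.69/(4×5.67×10⁻⁸×3.07²)]^(1/4) = 144.78 K.

T₁/T₂ ≈ 1.201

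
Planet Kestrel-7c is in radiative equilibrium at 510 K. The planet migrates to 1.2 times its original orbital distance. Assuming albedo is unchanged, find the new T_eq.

T_eq ∝ L^(1/4) · d^(−1/2).
T′ = 510 / 1.2^(1/2) = 466 K.

T_eq ≈ 466 K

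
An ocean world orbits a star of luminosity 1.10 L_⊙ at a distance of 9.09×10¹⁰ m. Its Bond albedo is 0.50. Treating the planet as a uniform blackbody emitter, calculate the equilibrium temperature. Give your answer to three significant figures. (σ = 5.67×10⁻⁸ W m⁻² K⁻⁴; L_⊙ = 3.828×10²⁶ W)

T_eq ≈ 307 K

L = 1.10 × 3.828×10²⁶ = 4.21×10²⁶ W.
Flux: S = L/(4πd²) = 4.21×10²⁶/(4π×(9.09×10¹⁰)²) = 4060 W m⁻².
Energy balance: absorbed = emitted ⇒ πR²·S(1−A) = 4πR²·σT_eq⁴, so T_eq⁴ = S(1−A)/(4σ).
T_eq = [4060 × 0.50 / (4 × 5.67×10⁻⁸)]^(1/4) = (8.94×10⁹)^(1/4) = 307 K.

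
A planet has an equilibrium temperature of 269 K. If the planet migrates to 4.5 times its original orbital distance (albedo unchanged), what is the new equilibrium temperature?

T_eq ∝ L^(1/4) · d^(−1/2).
T′ = 269 / 4.5^(1/2) = 127 K.

T_eq ≈ 127 K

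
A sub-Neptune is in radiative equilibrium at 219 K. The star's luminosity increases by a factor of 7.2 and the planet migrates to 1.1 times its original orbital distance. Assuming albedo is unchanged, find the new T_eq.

T_eq ∝ L^(1/4) · d^(−1/2).
T′ = 219 × 7.2^(1/4) / 1.1^(1/2) = 342 K.

T_eq ≈ 342 K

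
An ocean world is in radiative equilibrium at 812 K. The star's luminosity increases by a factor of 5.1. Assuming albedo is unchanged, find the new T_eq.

T_eq ≈ 1220 K

T_eq ∝ L^(1/4) · d^(−1/2).
T′ = 812 × 5.1^(1/4) = 1220 K.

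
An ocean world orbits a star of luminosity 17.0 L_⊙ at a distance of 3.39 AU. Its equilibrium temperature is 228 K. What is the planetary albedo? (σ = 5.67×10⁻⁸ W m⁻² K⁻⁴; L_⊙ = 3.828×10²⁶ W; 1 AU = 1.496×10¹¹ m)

A ≈ 0.70

d = 3.39 AU = 5.07×10¹¹ m.
L = 17.0 × 3.828×10²⁶ = 6.51×10²⁷ W.
Flux: S = L/(4πd²) = 6.51×10²⁷/(4π×(5.07×10¹¹)²) = 2010 W m⁻².
From T_eq⁴ = S(1−A)/(4σ): 1−A = 4σT_eq⁴/S.
1−A = 4 × 5.67×10⁻⁸ × (228)⁴ / 2010 = 0.304.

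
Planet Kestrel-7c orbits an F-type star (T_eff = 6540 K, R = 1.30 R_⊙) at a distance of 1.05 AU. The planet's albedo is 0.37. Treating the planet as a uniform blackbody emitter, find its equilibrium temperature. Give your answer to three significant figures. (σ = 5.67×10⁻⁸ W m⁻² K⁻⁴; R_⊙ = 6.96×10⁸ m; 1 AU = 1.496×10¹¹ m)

R_⋆ = 1.30 × 6.96×10⁸ = 9.05×10⁸ m.
d = 1.05 AU = 1.57×10¹¹ m.
L = 4πR_⋆²σT_⋆⁴ = 4π(9.05×10⁸)² × 5.67×10⁻⁸ × (6540)⁴ = 1.07×10²⁷ W.
S = L/(4πd²) = 3440 W m⁻².
Energy balance: absorbed = emitted ⇒ πR²·S(1−A) = 4πR²·σT_eq⁴, so T_eq⁴ = S(1−A)/(4σ).
T_eq = [3440 × 0.63 / (4 × 5.67×10⁻⁸)]^(1/4) = (9.56×10⁹)^(1/4) = 313 K.

T_eq ≈ 313 K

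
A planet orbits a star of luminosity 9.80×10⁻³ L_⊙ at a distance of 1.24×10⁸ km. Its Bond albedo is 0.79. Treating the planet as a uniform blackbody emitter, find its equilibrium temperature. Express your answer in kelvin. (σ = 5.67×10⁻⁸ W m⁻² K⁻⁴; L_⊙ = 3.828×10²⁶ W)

T_eq ≈ 65.1 K

d = 1.24×10⁸ km = 1.24×10¹¹ m.
L = 9.80×10⁻³ × 3.828×10²⁶ = 3.75×10²⁴ W.
Flux: S = L/(4πd²) = 3.75×10²⁴/(4π×(1.24×10¹¹)²) = 19.4 W m⁻².
Energy balance: absorbed = emitted ⇒ πR²·S(1−A) = 4πR²·σT_eq⁴, so T_eq⁴ = S(1−A)/(4σ).
T_eq = [19.4 × 0.21 / (4 × 5.67×10⁻⁸)]^(1/4) = (1.80×10⁷)^(1/4) = 65.1 K.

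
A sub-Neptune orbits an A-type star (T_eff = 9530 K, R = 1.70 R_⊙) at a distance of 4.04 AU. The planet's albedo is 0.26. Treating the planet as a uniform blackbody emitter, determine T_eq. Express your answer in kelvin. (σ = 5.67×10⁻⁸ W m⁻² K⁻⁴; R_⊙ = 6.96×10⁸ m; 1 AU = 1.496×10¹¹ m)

R_⋆ = 1.70 × 6.96×10⁸ = 1.18×10⁹ m.
d = 4.04 AU = 6.04×10¹¹ m.
L = 4πR_⋆²σT_⋆⁴ = 4π(1.18×10⁹)² × 5.67×10⁻⁸ × (9530)⁴ = 8.23×10²⁷ W.
S = L/(4πd²) = 1790 W m⁻².
Energy balance: absorbed = emitted ⇒ πR²·S(1−A) = 4πR²·σT_eq⁴, so T_eq⁴ = S(1−A)/(4σ).
T_eq = [1790 × 0.74 / (4 × 5.67×10⁻⁸)]^(1/4) = (5.85×10⁹)^(1/4) = 277 K.

T_eq ≈ 277 K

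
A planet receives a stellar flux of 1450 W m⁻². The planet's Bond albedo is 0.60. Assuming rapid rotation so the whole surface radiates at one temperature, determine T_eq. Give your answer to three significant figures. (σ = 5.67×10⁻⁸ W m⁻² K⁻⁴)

Energy balance: absorbed = emitted ⇒ πR²·S(1−A) = 4πR²·σT_eq⁴, so T_eq⁴ = S(1−A)/(4σ).
T_eq = [1450 × 0.40 / (4 × 5.67×10⁻⁸)]^(1/4) = (2.56×10⁹)^(1/4) = 225 K.

T_eq ≈ 225 K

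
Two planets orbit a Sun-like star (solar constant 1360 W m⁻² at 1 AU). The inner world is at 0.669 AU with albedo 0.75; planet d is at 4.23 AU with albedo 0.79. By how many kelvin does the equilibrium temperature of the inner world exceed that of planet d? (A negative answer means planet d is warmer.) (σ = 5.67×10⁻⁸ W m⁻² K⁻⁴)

ΔT ≈ 149.0 K

T_eq = [S₀(1−A)/(4σd²)]^(1/4), so T ∝ (1−A)^(1/4) / √d.
T₁ = [1360×0.25/(4×5.67×10⁻⁸×0.669²)]^(1/4) = 240.57 K.
T₂ = [1360×0.21/(4×5.67×10⁻⁸×4.23²)]^(1/4) = 91.59 K.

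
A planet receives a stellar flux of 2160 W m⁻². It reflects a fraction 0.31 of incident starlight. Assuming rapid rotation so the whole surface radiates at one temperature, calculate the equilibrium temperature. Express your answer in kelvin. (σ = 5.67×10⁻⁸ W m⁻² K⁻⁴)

T_eq ≈ 285 K

Energy balance: absorbed = emitted ⇒ πR²·S(1−A) = 4πR²·σT_eq⁴, so T_eq⁴ = S(1−A)/(4σ).
T_eq = [2160 × 0.69 / (4 × 5.67×10⁻⁸)]^(1/4) = (6.57×10⁹)^(1/4) = 285 K.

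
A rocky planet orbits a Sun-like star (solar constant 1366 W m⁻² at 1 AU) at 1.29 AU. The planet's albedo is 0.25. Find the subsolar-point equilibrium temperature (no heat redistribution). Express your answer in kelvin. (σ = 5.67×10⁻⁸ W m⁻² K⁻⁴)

Flux at 1.29 AU: S = 1366/1.29² = 821 W m⁻².
At the subsolar point the surface absorbs S(1−A) and emits σT⁴ per unit area — no factor of 4, since only the local patch is in balance.
T = [821 × 0.75 / 5.67×10⁻⁸]^(1/4) = (1.09×10¹⁰)^(1/4) = 323 K.

T_ss ≈ 323 K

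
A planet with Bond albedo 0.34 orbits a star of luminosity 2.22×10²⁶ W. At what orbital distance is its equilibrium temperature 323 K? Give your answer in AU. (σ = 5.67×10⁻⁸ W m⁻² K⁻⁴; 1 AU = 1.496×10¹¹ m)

From T_eq⁴ = L(1−A)/(16πσd²): d = √[L(1−A)/(16πσT_eq⁴)].
d = √[2.22×10²⁶ × 0.66 / (16π × 5.67×10⁻⁸ × (323)⁴)] = 6.87×10¹⁰ m = 0.459 AU.

d ≈ 0.459 AU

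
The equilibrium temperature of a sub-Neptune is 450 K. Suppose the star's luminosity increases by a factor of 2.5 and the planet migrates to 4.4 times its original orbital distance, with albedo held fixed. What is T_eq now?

T_eq ≈ 270 K

T_eq ∝ L^(1/4) · d^(−1/2).
T′ = 450 × 2.5^(1/4) / 4.4^(1/2) = 270 K.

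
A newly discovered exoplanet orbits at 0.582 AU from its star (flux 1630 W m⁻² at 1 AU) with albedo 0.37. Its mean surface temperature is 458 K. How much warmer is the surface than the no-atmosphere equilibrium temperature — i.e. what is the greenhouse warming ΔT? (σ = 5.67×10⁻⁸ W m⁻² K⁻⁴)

S = 1630/0.582² = 4812 W m⁻².
T_eq = [S(1−A)/(4σ)]^(1/4) = [4812×0.63/(4×5.67×10⁻⁸)]^(1/4) = 340.0 K.
ΔT = T_surf − T_eq = 458 − 340.0.

ΔT ≈ 118.0 K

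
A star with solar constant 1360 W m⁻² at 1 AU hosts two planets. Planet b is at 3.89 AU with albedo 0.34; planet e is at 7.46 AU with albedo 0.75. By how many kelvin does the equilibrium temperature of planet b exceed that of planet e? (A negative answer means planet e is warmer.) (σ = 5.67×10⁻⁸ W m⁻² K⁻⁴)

ΔT ≈ 55.1 K

T_eq = [S₀(1−A)/(4σd²)]^(1/4), so T ∝ (1−A)^(1/4) / √d.
T₁ = [1360×0.66/(4×5.67×10⁻⁸×3.89²)]^(1/4) = 127.17 K.
T₂ = [1360×0.25/(4×5.67×10⁻⁸×7.46²)]^(1/4) = 72.04 K.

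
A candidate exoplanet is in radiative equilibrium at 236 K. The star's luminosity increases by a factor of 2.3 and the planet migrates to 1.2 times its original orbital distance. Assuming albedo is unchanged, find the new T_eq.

T_eq ∝ L^(1/4) · d^(−1/2).
T′ = 236 × 2.3^(1/4) / 1.2^(1/2) = 265 K.

T_eq ≈ 265 K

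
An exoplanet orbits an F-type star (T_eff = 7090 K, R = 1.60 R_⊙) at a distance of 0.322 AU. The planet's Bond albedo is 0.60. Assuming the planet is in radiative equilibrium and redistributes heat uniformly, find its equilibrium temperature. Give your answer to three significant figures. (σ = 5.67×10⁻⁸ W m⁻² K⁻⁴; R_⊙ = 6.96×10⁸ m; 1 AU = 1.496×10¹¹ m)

R_⋆ = 1.60 × 6.96×10⁸ = 1.11×10⁹ m.
d = 0.322 AU = 4.82×10¹⁰ m.
L = 4πR_⋆²σT_⋆⁴ = 4π(1.11×10⁹)² × 5.67×10⁻⁸ × (7090)⁴ = 2.23×10²⁷ W.
S = L/(4πd²) = 7.66×10⁴ W m⁻².
Energy balance: absorbed = emitted ⇒ πR²·S(1−A) = 4πR²·σT_eq⁴, so T_eq⁴ = S(1−A)/(4σ).
T_eq = [7.66×10⁴ × 0.40 / (4 × 5.67×10⁻⁸)]^(1/4) = (1.35×10¹¹)^(1/4) = 606 K.

T_eq ≈ 606 K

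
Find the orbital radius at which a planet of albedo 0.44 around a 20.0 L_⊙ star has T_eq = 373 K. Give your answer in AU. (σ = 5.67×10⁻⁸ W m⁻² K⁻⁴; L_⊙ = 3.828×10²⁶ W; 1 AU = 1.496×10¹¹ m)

d ≈ 1.86 AU

L = 20.0 × 3.828×10²⁶ = 7.66×10²⁷ W.
From T_eq⁴ = L(1−A)/(16πσd²): d = √[L(1−A)/(16πσT_eq⁴)].
d = √[7.66×10²⁷ × 0.56 / (16π × 5.67×10⁻⁸ × (373)⁴)] = 2.79×10¹¹ m = 1.86 AU.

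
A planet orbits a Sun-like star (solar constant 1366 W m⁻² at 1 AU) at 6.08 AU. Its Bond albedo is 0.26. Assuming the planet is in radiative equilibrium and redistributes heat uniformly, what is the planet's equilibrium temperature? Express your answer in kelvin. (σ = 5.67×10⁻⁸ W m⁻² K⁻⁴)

Flux at 6.08 AU: S = 1366/6.08² = 37.0 W m⁻².
Energy balance: absorbed = emitted ⇒ πR²·S(1−A) = 4πR²·σT_eq⁴, so T_eq⁴ = S(1−A)/(4σ).
T_eq = [37.0 × 0.74 / (4 × 5.67×10⁻⁸)]^(1/4) = (1.21×10⁸)^(1/4) = 105 K.

T_eq ≈ 105 K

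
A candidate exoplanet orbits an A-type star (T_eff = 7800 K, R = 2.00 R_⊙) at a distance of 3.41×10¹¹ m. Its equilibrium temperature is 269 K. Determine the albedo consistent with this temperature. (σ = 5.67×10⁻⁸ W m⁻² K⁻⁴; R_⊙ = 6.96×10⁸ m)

A ≈ 0.66

R_⋆ = 2.00 × 6.96×10⁸ = 1.39×10⁹ m.
L = 4πR_⋆²σT_⋆⁴ = 4π(1.39×10⁹)² × 5.67×10⁻⁸ × (7800)⁴ = 5.11×10²⁷ W.
S = L/(4πd²) = 3500 W m⁻².
From T_eq⁴ = S(1−A)/(4σ): 1−A = 4σT_eq⁴/S.
1−A = 4 × 5.67×10⁻⁸ × (269)⁴ / 3500 = 0.340.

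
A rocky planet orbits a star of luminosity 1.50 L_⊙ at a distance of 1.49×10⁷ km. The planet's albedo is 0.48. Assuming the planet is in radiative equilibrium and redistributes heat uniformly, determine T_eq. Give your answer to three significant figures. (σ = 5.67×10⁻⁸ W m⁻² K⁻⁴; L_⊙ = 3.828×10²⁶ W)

d = 1.49×10⁷ km = 1.49×10¹⁰ m.
L = 1.50 × 3.828×10²⁶ = 5.74×10²⁶ W.
Flux: S = L/(4πd²) = 5.74×10²⁶/(4π×(1.49×10¹⁰)²) = 2.06×10⁵ W m⁻².
Energy balance: absorbed = emitted ⇒ πR²·S(1−A) = 4πR²·σT_eq⁴, so T_eq⁴ = S(1−A)/(4σ).
T_eq = [2.06×10⁵ × 0.52 / (4 × 5.67×10⁻⁸)]^(1/4) = (4.72×10¹¹)^(1/4) = 829 K.

T_eq ≈ 829 K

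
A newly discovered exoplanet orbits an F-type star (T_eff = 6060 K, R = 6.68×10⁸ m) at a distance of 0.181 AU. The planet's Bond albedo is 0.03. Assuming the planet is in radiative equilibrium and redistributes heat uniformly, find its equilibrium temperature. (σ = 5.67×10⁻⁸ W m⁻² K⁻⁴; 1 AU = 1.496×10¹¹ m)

d = 0.181 AU = 2.71×10¹⁰ m.
L = 4πR_⋆²σT_⋆⁴ = 4π(6.68×10⁸)² × 5.67×10⁻⁸ × (6060)⁴ = 4.29×10²⁶ W.
S = L/(4πd²) = 4.65×10⁴ W m⁻².
Energy balance: absorbed = emitted ⇒ πR²·S(1−A) = 4πR²·σT_eq⁴, so T_eq⁴ = S(1−A)/(4σ).
T_eq = [4.65×10⁴ × 0.97 / (4 × 5.67×10⁻⁸)]^(1/4) = (1.99×10¹¹)^(1/4) = 668 K.

T_eq ≈ 668 K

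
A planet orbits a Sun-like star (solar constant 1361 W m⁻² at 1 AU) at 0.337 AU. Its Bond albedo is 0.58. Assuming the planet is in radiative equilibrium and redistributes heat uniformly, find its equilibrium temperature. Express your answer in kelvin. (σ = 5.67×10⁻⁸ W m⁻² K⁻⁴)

T_eq ≈ 386 K

Flux at 0.337 AU: S = 1361/0.337² = 1.20×10⁴ W m⁻².
Energy balance: absorbed = emitted ⇒ πR²·S(1−A) = 4πR²·σT_eq⁴, so T_eq⁴ = S(1−A)/(4σ).
T_eq = [1.20×10⁴ × 0.42 / (4 × 5.67×10⁻⁸)]^(1/4) = (2.22×10¹⁰)^(1/4) = 386 K.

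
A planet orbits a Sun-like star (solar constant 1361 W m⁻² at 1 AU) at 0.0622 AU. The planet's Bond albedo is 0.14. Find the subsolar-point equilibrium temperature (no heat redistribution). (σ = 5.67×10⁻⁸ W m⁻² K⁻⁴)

T_ss ≈ 1520 K

Flux at 0.0622 AU: S = 1361/0.0622² = 3.52×10⁵ W m⁻².
At the subsolar point the surface absorbs S(1−A) and emits σT⁴ per unit area — no factor of 4, since only the local patch is in balance.
T = [3.52×10⁵ × 0.86 / 5.67×10⁻⁸]^(1/4) = (5.34×10¹²)^(1/4) = 1520 K.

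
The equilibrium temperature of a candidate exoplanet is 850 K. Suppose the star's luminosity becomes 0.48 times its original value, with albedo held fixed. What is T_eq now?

T_eq ≈ 708 K

T_eq ∝ L^(1/4) · d^(−1/2).
T′ = 850 × 0.48^(1/4) = 708 K.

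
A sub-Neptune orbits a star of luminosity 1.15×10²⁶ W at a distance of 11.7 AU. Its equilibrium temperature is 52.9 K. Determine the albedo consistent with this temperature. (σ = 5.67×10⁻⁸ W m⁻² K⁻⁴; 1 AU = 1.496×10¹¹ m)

A ≈ 0.41

d = 11.7 AU = 1.75×10¹² m.
Flux: S = L/(4πd²) = 1.15×10²⁶/(4π×(1.75×10¹²)²) = 2.99 W m⁻².
From T_eq⁴ = S(1−A)/(4σ): 1−A = 4σT_eq⁴/S.
1−A = 4 × 5.67×10⁻⁸ × (52.9)⁴ / 2.99 = 0.595.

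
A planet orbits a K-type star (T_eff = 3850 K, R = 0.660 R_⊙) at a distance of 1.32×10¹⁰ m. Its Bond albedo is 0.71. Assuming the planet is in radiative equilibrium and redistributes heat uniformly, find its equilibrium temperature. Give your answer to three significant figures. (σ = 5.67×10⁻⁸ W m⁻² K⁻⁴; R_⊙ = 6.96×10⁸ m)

T_eq ≈ 373 K

R_⋆ = 0.660 × 6.96×10⁸ = 4.59×10⁸ m.
L = 4πR_⋆²σT_⋆⁴ = 4π(4.59×10⁸)² × 5.67×10⁻⁸ × (3850)⁴ = 3.30×10²⁵ W.
S = L/(4πd²) = 1.51×10⁴ W m⁻².
Energy balance: absorbed = emitted ⇒ πR²·S(1−A) = 4πR²·σT_eq⁴, so T_eq⁴ = S(1−A)/(4σ).
T_eq = [1.51×10⁴ × 0.29 / (4 × 5.67×10⁻⁸)]^(1/4) = (1.93×10¹⁰)^(1/4) = 373 K.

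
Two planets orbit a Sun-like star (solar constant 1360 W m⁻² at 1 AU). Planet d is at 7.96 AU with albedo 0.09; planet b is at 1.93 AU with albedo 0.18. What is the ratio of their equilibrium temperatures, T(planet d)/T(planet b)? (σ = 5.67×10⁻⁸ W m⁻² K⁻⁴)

T₁/T₂ ≈ 0.505

T_eq = [S₀(1−A)/(4σd²)]^(1/4), so T ∝ (1−A)^(1/4) / √d.
T₁ = [1360×0.91/(4×5.67×10⁻⁸×7.96²)]^(1/4) = 96.33 K.
T₂ = [1360×0.82/(4×5.67×10⁻⁸×1.93²)]^(1/4) = 190.61 K.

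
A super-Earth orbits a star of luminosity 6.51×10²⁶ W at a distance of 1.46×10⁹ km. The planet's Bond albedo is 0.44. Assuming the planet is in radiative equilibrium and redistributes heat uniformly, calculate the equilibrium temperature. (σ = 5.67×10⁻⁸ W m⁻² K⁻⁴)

T_eq ≈ 88.0 K

d = 1.46×10⁹ km = 1.46×10¹² m.
Flux: S = L/(4πd²) = 6.51×10²⁶/(4π×(1.46×10¹²)²) = 24.3 W m⁻².
Energy balance: absorbed = emitted ⇒ πR²·S(1−A) = 4πR²·σT_eq⁴, so T_eq⁴ = S(1−A)/(4σ).
T_eq = [24.3 × 0.56 / (4 × 5.67×10⁻⁸)]^(1/4) = (6.00×10⁷)^(1/4) = 88.0 K.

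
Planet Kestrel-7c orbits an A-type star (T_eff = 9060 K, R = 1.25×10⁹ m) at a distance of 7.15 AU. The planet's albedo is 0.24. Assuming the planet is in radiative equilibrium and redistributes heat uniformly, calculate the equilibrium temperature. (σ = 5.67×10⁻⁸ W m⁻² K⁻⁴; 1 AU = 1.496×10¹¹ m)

T_eq ≈ 204 K

d = 7.15 AU = 1.07×10¹² m.
L = 4πR_⋆²σT_⋆⁴ = 4π(1.25×10⁹)² × 5.67×10⁻⁸ × (9060)⁴ = 7.50×10²⁷ W.
S = L/(4πd²) = 522 W m⁻².
Energy balance: absorbed = emitted ⇒ πR²·S(1−A) = 4πR²·σT_eq⁴, so T_eq⁴ = S(1−A)/(4σ).
T_eq = [522 × 0.76 / (4 × 5.67×10⁻⁸)]^(1/4) = (1.75×10⁹)^(1/4) = 204 K.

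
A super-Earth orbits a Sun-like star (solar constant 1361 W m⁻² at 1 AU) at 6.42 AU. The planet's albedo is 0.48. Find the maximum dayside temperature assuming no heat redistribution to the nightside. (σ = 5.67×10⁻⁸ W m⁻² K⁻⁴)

Flux at 6.42 AU: S = 1361/6.42² = 33.0 W m⁻².
With no redistribution each surface element balances locally: S(1−A) = σT⁴.
T = [33.0 × 0.52 / 5.67×10⁻⁸]^(1/4) = (3.03×10⁸)^(1/4) = 132 K.

T_ss ≈ 132 K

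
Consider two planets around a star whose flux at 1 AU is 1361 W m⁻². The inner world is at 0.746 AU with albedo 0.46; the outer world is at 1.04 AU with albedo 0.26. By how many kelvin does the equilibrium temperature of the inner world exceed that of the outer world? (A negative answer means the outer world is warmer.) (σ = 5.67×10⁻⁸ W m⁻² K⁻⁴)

ΔT ≈ 23.1 K

T_eq = [S₀(1−A)/(4σd²)]^(1/4), so T ∝ (1−A)^(1/4) / √d.
T₁ = [1361×0.54/(4×5.67×10⁻⁸×0.746²)]^(1/4) = 276.24 K.
T₂ = [1361×0.74/(4×5.67×10⁻⁸×1.04²)]^(1/4) = 253.13 K.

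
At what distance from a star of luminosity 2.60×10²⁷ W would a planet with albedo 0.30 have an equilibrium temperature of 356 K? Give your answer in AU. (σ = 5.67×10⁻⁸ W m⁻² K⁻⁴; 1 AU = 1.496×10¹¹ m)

d ≈ 1.33 AU

From T_eq⁴ = L(1−A)/(16πσd²): d = √[L(1−A)/(16πσT_eq⁴)].
d = √[2.60×10²⁷ × 0.70 / (16π × 5.67×10⁻⁸ × (356)⁴)] = 1.99×10¹¹ m = 1.33 AU.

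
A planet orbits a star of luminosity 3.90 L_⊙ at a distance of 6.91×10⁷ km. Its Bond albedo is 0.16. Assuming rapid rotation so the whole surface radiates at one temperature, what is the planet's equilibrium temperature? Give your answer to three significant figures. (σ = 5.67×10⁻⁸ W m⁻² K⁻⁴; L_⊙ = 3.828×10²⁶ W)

d = 6.91×10⁷ km = 6.91×10¹⁰ m.
L = 3.90 × 3.828×10²⁶ = 1.49×10²⁷ W.
Flux: S = L/(4πd²) = 1.49×10²⁷/(4π×(6.91×10¹⁰)²) = 2.49×10⁴ W m⁻².
Energy balance: absorbed = emitted ⇒ πR²·S(1−A) = 4πR²·σT_eq⁴, so T_eq⁴ = S(1−A)/(4σ).
T_eq = [2.49×10⁴ × 0.84 / (4 × 5.67×10⁻⁸)]^(1/4) = (9.22×10¹⁰)^(1/4) = 551 K.

T_eq ≈ 551 K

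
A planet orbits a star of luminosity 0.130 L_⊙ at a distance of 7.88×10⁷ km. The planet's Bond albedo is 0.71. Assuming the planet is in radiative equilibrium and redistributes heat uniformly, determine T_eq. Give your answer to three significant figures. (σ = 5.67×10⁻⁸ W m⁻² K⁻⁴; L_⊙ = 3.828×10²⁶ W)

T_eq ≈ 169 K

d = 7.88×10⁷ km = 7.88×10¹⁰ m.
L = 0.130 × 3.828×10²⁶ = 4.98×10²⁵ W.
Flux: S = L/(4πd²) = 4.98×10²⁵/(4π×(7.88×10¹⁰)²) = 638 W m⁻².
Energy balance: absorbed = emitted ⇒ πR²·S(1−A) = 4πR²·σT_eq⁴, so T_eq⁴ = S(1−A)/(4σ).
T_eq = [638 × 0.29 / (4 × 5.67×10⁻⁸)]^(1/4) = (8.15×10⁸)^(1/4) = 169 K.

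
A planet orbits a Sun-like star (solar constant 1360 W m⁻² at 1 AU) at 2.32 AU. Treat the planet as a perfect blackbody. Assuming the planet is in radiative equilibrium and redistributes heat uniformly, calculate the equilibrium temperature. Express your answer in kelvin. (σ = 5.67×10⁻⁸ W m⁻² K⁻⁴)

T_eq ≈ 183 K

Flux at 2.32 AU: S = 1360/2.32² = 253 W m⁻².
Energy balance: absorbed = emitted ⇒ πR²·S(1−A) = 4πR²·σT_eq⁴, so T_eq⁴ = S(1−A)/(4σ).
T_eq = [253 × 1.00 / (4 × 5.67×10⁻⁸)]^(1/4) = (1.11×10⁹)^(1/4) = 183 K.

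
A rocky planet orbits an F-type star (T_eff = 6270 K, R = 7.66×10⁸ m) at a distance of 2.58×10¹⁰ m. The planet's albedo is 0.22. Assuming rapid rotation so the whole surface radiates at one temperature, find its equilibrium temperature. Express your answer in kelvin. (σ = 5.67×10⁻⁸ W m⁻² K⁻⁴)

T_eq ≈ 718 K

L = 4πR_⋆²σT_⋆⁴ = 4π(7.66×10⁸)² × 5.67×10⁻⁸ × (6270)⁴ = 6.46×10²⁶ W.
S = L/(4πd²) = 7.72×10⁴ W m⁻².
Energy balance: absorbed = emitted ⇒ πR²·S(1−A) = 4πR²·σT_eq⁴, so T_eq⁴ = S(1−A)/(4σ).
T_eq = [7.72×10⁴ × 0.78 / (4 × 5.67×10⁻⁸)]^(1/4) = (2.66×10¹¹)^(1/4) = 718 K.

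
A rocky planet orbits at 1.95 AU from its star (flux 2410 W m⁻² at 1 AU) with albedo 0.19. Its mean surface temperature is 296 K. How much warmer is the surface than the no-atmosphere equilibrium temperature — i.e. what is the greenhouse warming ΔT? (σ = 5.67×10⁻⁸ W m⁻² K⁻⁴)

S = 2410/1.95² = 633.8 W m⁻².
T_eq = [S(1−A)/(4σ)]^(1/4) = [633.8×0.81/(4×5.67×10⁻⁸)]^(1/4) = 218.1 K.
ΔT = T_surf − T_eq = 296 − 218.1.

ΔT ≈ 77.9 K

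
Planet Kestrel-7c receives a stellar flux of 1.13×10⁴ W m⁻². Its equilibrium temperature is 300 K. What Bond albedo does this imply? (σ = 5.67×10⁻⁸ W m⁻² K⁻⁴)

A ≈ 0.84

From T_eq⁴ = S(1−A)/(4σ): 1−A = 4σT_eq⁴/S.
1−A = 4 × 5.67×10⁻⁸ × (300)⁴ / 1.13×10⁴ = 0.163.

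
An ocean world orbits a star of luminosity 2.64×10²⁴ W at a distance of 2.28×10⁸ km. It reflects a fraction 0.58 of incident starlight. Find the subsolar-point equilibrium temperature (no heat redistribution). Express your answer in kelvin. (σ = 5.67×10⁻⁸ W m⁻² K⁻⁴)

T_ss ≈ 74.0 K

d = 2.28×10⁸ km = 2.28×10¹¹ m.
Flux: S = L/(4πd²) = 2.64×10²⁴/(4π×(2.28×10¹¹)²) = 4.04 W m⁻².
At the subsolar point the surface absorbs S(1−A) and emits σT⁴ per unit area — no factor of 4, since only the local patch is in balance.
T = [4.04 × 0.42 / 5.67×10⁻⁸]^(1/4) = (2.99×10⁷)^(1/4) = 74.0 K.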